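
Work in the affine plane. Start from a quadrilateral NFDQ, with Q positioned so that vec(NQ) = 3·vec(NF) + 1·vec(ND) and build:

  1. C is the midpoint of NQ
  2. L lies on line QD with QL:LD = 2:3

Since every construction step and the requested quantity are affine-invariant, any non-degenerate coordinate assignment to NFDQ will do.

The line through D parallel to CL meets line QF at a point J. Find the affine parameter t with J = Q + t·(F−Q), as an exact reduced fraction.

Set N = (0, 0), F = (1, 0), D = (0, 1), Q = (3, 1); any affine frame gives the same invariant.
1. C is the midpoint of NQ ⇒ C = (3/2, 1/2)
2. L lies on line QD with QL:LD = 2:3 ⇒ L = (9/5, 1)
through D parallel to CL: direction (3/10, 1/2); meets QF at J = (-9/7, -8/7)
J = Q + t·(F−Q) with t = 15/7

t = 15/7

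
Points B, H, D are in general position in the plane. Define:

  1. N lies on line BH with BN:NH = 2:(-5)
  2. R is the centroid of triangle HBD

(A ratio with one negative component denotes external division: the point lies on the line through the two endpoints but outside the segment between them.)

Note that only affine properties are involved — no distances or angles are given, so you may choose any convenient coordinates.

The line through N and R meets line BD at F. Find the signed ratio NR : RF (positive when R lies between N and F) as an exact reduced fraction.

NR:RF = -3

Set B = (0, 0), H = (1, 0), D = (0, 1); any affine frame gives the same invariant.
1. N lies on line BH with BN:NH = 2:(-5) ⇒ N = (-2/3, 0)
2. R is the centroid of triangle HBD ⇒ R = (1/3, 1/3)
line NR meets BD at F = (0, 2/9)
R = N + t·(F−N) with t = 3/2, so NR:RF = 3/2:-1/2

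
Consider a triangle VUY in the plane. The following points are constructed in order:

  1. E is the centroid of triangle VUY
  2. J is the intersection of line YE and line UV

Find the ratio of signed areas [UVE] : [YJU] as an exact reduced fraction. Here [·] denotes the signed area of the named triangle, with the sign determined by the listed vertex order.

Set V = (0, 0), U = (1, 0), Y = (0, 1); any affine frame gives the same invariant.
1. E is the centroid of triangle VUY ⇒ E = (1/3, 1/3)
2. J is the intersection of line YE and line UV ⇒ J = (1/2, 0)
2·[UVE] = -1/3, 2·[YJU] = 1/2
[UVE]:[YJU] = -1/3:1/2 = -2/3

[UVE]:[YJU] = -2/3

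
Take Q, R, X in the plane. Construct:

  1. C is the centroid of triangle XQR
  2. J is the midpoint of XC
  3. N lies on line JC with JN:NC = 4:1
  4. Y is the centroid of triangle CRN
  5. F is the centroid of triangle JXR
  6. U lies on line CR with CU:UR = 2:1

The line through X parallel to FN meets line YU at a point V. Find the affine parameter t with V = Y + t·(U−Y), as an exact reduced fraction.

Choose coordinates Q = (0, 0), R = (1, 0), X = (0, 1).
1. C is the centroid of triangle XQR ⇒ C = (1/3, 1/3)
2. J is the midpoint of XC ⇒ J = (1/6, 2/3)
3. N lies on line JC with JN:NC = 4:1 ⇒ N = (3/10, 2/5)
4. Y is the centroid of triangle CRN ⇒ Y = (49/90, 11/45)
5. F is the centroid of triangle JXR ⇒ F = (7/18, 5/9)
6. U lies on line CR with CU:UR = 2:1 ⇒ U = (7/9, 1/9)
through X parallel to FN: direction (-4/45, -7/45); meets YU at V = (-112/585, 389/585)
V = Y + t·(U−Y) with t = -41/13

t = -41/13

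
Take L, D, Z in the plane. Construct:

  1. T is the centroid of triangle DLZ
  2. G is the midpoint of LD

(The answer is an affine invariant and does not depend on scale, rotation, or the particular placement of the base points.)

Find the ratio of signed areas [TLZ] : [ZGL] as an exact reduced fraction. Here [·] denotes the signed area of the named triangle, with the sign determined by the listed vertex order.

[TLZ]:[ZGL] = 2/3

Work in coordinates with L = (0, 0), D = (1, 0), Z = (0, 1).
1. T is the centroid of triangle DLZ ⇒ T = (1/3, 1/3)
2. G is the midpoint of LD ⇒ G = (1/2, 0)
2·[TLZ] = -1/3, 2·[ZGL] = -1/2
[TLZ]:[ZGL] = -1/3:-1/2 = 2/3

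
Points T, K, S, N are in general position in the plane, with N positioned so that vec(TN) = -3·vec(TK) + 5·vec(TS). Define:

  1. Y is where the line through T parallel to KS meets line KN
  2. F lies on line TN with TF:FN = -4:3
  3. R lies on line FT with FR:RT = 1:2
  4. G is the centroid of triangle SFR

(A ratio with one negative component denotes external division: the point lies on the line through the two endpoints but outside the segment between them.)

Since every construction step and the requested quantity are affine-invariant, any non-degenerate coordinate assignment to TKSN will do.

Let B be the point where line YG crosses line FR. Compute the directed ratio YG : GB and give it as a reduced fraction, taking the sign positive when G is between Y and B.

Work in coordinates with T = (0, 0), K = (1, 0), S = (0, 1), N = (-3, 5).
1. Y is where the line through T parallel to KS meets line KN ⇒ Y = (5, -5)
2. F lies on line TN with TF:FN = -4:3 ⇒ F = (-12, 20)
3. R lies on line FT with FR:RT = 1:2 ⇒ R = (-8, 40/3)
4. G is the centroid of triangle SFR ⇒ G = (-20/3, 103/9)
line YG meets FR at B = (-215/27, 1075/81)
G = Y + t·(B−Y) with t = 9/10, so YG:GB = 9/10:1/10

YG:GB = 9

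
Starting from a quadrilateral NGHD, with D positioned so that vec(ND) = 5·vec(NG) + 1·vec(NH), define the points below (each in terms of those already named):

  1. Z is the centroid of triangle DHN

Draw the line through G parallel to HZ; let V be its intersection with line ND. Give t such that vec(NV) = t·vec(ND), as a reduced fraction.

Work in coordinates with N = (0, 0), G = (1, 0), H = (0, 1), D = (5, 1).
1. Z is the centroid of triangle DHN ⇒ Z = (5/3, 2/3)
through G parallel to HZ: direction (5/3, -1/3); meets ND at V = (1/2, 1/10)
V = N + t·(D−N) with t = 1/10

t = 1/10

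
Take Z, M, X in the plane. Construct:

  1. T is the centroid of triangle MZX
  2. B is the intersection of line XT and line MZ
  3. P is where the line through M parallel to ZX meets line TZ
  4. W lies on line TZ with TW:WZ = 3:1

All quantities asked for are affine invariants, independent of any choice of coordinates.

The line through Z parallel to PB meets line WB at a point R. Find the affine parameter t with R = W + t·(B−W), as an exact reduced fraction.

Set Z = (0, 0), M = (1, 0), X = (0, 1); any affine frame gives the same invariant.
1. T is the centroid of triangle MZX ⇒ T = (1/3, 1/3)
2. B is the intersection of line XT and line MZ ⇒ B = (1/2, 0)
3. P is where the line through M parallel to ZX meets line TZ ⇒ P = (1, 1)
4. W lies on line TZ with TW:WZ = 3:1 ⇒ W = (1/12, 1/12)
through Z parallel to PB: direction (-1/2, -1); meets WB at R = (1/22, 1/11)
R = W + t·(B−W) with t = -1/11

t = -1/11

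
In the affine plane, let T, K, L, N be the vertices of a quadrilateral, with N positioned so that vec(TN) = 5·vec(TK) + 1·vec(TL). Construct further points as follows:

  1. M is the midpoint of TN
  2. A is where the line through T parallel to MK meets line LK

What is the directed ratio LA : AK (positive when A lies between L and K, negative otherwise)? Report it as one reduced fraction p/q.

LA:AK = 3

Work in coordinates with T = (0, 0), K = (1, 0), L = (0, 1), N = (5, 1).
1. M is the midpoint of TN ⇒ M = (5/2, 1/2)
2. A is where the line through T parallel to MK meets line LK ⇒ A = (3/4, 1/4)
A = L + t·(K−L) with t = 3/4, so LA:AK = t:(1−t) = 3/4:1/4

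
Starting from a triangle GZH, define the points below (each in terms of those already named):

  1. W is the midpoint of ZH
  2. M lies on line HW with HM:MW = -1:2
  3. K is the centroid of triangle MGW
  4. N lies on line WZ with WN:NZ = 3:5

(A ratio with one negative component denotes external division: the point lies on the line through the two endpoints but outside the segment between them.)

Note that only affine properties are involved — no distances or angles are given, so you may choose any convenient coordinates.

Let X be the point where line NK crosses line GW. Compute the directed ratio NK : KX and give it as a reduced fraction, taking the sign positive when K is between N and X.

Work in coordinates with G = (0, 0), Z = (1, 0), H = (0, 1).
1. W is the midpoint of ZH ⇒ W = (1/2, 1/2)
2. M lies on line HW with HM:MW = -1:2 ⇒ M = (-1/2, 3/2)
3. K is the centroid of triangle MGW ⇒ K = (0, 2/3)
4. N lies on line WZ with WN:NZ = 3:5 ⇒ N = (11/16, 5/16)
line NK meets GW at X = (11/25, 11/25)
K = N + t·(X−N) with t = 25/9, so NK:KX = 25/9:-16/9

NK:KX = -25/16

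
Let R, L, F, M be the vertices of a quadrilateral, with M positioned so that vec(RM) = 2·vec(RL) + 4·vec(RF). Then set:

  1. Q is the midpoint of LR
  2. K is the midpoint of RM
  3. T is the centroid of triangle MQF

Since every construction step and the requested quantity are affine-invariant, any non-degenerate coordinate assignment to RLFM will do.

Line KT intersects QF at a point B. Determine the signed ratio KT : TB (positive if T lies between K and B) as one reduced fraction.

Choose coordinates R = (0, 0), L = (1, 0), F = (0, 1), M = (2, 4).
1. Q is the midpoint of LR ⇒ Q = (1/2, 0)
2. K is the midpoint of RM ⇒ K = (1, 2)
3. T is the centroid of triangle MQF ⇒ T = (5/6, 5/3)
line KT meets QF at B = (1/4, 1/2)
T = K + t·(B−K) with t = 2/9, so KT:TB = 2/9:7/9

KT:TB = 2/7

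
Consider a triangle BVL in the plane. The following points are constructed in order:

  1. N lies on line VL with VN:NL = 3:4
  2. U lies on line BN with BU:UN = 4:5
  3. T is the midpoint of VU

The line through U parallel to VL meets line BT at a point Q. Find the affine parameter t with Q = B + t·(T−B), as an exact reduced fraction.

t = 8/13

Assign B = (0, 0), V = (1, 0), L = (0, 1) — the answer is frame-independent, so this choice is without loss of generality.
1. N lies on line VL with VN:NL = 3:4 ⇒ N = (4/7, 3/7)
2. U lies on line BN with BU:UN = 4:5 ⇒ U = (16/63, 4/21)
3. T is the midpoint of VU ⇒ T = (79/126, 2/21)
through U parallel to VL: direction (-1, 1); meets BT at Q = (316/819, 16/273)
Q = B + t·(T−B) with t = 8/13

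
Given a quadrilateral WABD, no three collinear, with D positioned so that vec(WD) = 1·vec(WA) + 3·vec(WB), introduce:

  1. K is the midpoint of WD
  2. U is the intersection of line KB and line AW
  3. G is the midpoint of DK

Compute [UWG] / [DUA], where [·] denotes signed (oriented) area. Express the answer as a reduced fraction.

Set W = (0, 0), A = (1, 0), B = (0, 1), D = (1, 3); any affine frame gives the same invariant.
1. K is the midpoint of WD ⇒ K = (1/2, 3/2)
2. U is the intersection of line KB and line AW ⇒ U = (-1, 0)
3. G is the midpoint of DK ⇒ G = (3/4, 9/4)
2·[UWG] = 9/4, 2·[DUA] = 6
[UWG]:[DUA] = 9/4:6 = 3/8

[UWG]:[DUA] = 3/8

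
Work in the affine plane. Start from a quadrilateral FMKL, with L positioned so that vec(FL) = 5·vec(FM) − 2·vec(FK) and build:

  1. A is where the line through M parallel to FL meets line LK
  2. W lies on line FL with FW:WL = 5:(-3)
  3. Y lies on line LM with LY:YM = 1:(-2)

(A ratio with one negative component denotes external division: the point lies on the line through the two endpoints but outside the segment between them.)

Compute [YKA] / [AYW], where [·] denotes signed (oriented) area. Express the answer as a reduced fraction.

Assign F = (0, 0), M = (1, 0), K = (0, 1), L = (5, -2) — the answer is frame-independent, so this choice is without loss of generality.
1. A is where the line through M parallel to FL meets line LK ⇒ A = (3, -4/5)
2. W lies on line FL with FW:WL = 5:(-3) ⇒ W = (25/2, -5)
3. Y lies on line LM with LY:YM = 1:(-2) ⇒ Y = (9, -4)
2·[YKA] = 6/5, 2·[AYW] = 26/5
[YKA]:[AYW] = 6/5:26/5 = 3/13

[YKA]:[AYW] = 3/13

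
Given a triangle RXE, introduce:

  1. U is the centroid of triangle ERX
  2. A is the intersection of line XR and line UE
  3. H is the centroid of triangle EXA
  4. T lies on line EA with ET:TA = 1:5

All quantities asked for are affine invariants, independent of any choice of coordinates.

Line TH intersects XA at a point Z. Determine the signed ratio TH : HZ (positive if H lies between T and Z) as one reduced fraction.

Assign R = (0, 0), X = (1, 0), E = (0, 1) — the answer is frame-independent, so this choice is without loss of generality.
1. U is the centroid of triangle ERX ⇒ U = (1/3, 1/3)
2. A is the intersection of line XR and line UE ⇒ A = (1/2, 0)
3. H is the centroid of triangle EXA ⇒ H = (1/2, 1/3)
4. T lies on line EA with ET:TA = 1:5 ⇒ T = (1/12, 5/6)
line TH meets XA at Z = (7/9, 0)
H = T + t·(Z−T) with t = 3/5, so TH:HZ = 3/5:2/5

TH:HZ = 3/2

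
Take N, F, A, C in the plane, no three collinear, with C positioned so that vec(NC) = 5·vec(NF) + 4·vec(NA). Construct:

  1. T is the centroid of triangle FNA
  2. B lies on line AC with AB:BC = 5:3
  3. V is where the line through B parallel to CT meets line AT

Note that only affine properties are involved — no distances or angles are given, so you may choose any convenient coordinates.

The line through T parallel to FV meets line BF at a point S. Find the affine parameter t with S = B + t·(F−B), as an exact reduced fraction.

Work in coordinates with N = (0, 0), F = (1, 0), A = (0, 1), C = (5, 4).
1. T is the centroid of triangle FNA ⇒ T = (1/3, 1/3)
2. B lies on line AC with AB:BC = 5:3 ⇒ B = (25/8, 23/8)
3. V is where the line through B parallel to CT meets line AT ⇒ V = (5/24, 7/12)
through T parallel to FV: direction (-19/24, 7/12); meets BF at S = (208/225, -23/225)
S = B + t·(F−B) with t = 233/225

t = 233/225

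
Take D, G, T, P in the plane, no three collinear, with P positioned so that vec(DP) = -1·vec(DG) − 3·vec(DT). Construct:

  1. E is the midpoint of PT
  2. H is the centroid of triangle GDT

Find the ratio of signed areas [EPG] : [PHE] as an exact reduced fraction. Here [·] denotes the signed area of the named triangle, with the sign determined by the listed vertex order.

[EPG]:[PHE] = 5/2

Work in coordinates with D = (0, 0), G = (1, 0), T = (0, 1), P = (-1, -3).
1. E is the midpoint of PT ⇒ E = (-1/2, -1)
2. H is the centroid of triangle GDT ⇒ H = (1/3, 1/3)
2·[EPG] = 5/2, 2·[PHE] = 1
[EPG]:[PHE] = 5/2:1 = 5/2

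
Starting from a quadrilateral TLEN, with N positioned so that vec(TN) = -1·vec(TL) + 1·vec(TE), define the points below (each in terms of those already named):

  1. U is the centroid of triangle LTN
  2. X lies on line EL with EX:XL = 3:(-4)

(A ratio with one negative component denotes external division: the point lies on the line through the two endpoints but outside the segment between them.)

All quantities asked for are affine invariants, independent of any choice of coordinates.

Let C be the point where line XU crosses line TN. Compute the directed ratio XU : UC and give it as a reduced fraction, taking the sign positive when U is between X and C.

Work in coordinates with T = (0, 0), L = (1, 0), E = (0, 1), N = (-1, 1).
1. U is the centroid of triangle LTN ⇒ U = (0, 1/3)
2. X lies on line EL with EX:XL = 3:(-4) ⇒ X = (-3, 4)
line XU meets TN at C = (3/2, -3/2)
U = X + t·(C−X) with t = 2/3, so XU:UC = 2/3:1/3

XU:UC = 2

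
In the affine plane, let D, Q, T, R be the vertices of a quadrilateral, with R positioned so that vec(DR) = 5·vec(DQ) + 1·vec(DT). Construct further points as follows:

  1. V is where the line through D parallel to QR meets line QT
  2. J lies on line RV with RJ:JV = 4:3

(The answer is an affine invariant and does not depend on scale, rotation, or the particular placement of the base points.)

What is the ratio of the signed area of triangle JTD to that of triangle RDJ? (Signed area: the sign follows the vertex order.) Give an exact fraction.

[JTD]:[RDJ] = -91/4

Choose coordinates D = (0, 0), Q = (1, 0), T = (0, 1), R = (5, 1).
1. V is where the line through D parallel to QR meets line QT ⇒ V = (4/5, 1/5)
2. J lies on line RV with RJ:JV = 4:3 ⇒ J = (13/5, 19/35)
2·[JTD] = 13/5, 2·[RDJ] = -4/35
[JTD]:[RDJ] = 13/5:-4/35 = -91/4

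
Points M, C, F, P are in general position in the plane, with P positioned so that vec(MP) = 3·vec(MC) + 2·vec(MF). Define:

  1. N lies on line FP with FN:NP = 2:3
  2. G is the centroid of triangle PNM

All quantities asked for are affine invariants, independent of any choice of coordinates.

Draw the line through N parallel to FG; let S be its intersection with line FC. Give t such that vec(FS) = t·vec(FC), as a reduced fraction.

t = -6/23

Set M = (0, 0), C = (1, 0), F = (0, 1), P = (3, 2); any affine frame gives the same invariant.
1. N lies on line FP with FN:NP = 2:3 ⇒ N = (6/5, 7/5)
2. G is the centroid of triangle PNM ⇒ G = (7/5, 17/15)
through N parallel to FG: direction (7/5, 2/15); meets FC at S = (-6/23, 29/23)
S = F + t·(C−F) with t = -6/23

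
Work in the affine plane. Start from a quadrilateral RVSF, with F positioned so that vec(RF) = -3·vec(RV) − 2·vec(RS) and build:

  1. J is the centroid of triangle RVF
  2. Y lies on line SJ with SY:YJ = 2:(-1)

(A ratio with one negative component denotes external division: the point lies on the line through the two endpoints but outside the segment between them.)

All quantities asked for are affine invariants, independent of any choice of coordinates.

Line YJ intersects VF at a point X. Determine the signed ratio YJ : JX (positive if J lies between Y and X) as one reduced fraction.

Choose coordinates R = (0, 0), V = (1, 0), S = (0, 1), F = (-3, -2).
1. J is the centroid of triangle RVF ⇒ J = (-2/3, -2/3)
2. Y lies on line SJ with SY:YJ = 2:(-1) ⇒ Y = (-4/3, -7/3)
line YJ meets VF at X = (-3/4, -7/8)
J = Y + t·(X−Y) with t = 8/7, so YJ:JX = 8/7:-1/7

YJ:JX = -8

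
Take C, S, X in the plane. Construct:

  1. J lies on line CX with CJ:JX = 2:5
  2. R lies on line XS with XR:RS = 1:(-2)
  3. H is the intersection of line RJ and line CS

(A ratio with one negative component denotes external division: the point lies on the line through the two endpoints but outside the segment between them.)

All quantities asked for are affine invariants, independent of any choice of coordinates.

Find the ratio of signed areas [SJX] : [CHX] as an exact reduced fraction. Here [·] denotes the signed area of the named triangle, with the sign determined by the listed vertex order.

[SJX]:[CHX] = -30/7

Set C = (0, 0), S = (1, 0), X = (0, 1); any affine frame gives the same invariant.
1. J lies on line CX with CJ:JX = 2:5 ⇒ J = (0, 2/7)
2. R lies on line XS with XR:RS = 1:(-2) ⇒ R = (-1, 2)
3. H is the intersection of line RJ and line CS ⇒ H = (1/6, 0)
2·[SJX] = -5/7, 2·[CHX] = 1/6
[SJX]:[CHX] = -5/7:1/6 = -30/7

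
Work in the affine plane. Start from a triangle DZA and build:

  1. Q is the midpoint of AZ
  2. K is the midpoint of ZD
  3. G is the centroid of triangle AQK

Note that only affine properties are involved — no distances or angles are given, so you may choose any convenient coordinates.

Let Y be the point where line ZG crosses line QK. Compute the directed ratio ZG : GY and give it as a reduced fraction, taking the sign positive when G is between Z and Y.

Set D = (0, 0), Z = (1, 0), A = (0, 1); any affine frame gives the same invariant.
1. Q is the midpoint of AZ ⇒ Q = (1/2, 1/2)
2. K is the midpoint of ZD ⇒ K = (1/2, 0)
3. G is the centroid of triangle AQK ⇒ G = (1/3, 1/2)
line ZG meets QK at Y = (1/2, 3/8)
G = Z + t·(Y−Z) with t = 4/3, so ZG:GY = 4/3:-1/3

ZG:GY = -4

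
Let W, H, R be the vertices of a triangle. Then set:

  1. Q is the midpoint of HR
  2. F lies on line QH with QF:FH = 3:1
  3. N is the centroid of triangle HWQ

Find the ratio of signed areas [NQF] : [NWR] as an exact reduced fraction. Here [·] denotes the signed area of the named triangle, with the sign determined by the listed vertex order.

Work in coordinates with W = (0, 0), H = (1, 0), R = (0, 1).
1. Q is the midpoint of HR ⇒ Q = (1/2, 1/2)
2. F lies on line QH with QF:FH = 3:1 ⇒ F = (7/8, 1/8)
3. N is the centroid of triangle HWQ ⇒ N = (1/2, 1/6)
2·[NQF] = -1/8, 2·[NWR] = -1/2
[NQF]:[NWR] = -1/8:-1/2 = 1/4

[NQF]:[NWR] = 1/4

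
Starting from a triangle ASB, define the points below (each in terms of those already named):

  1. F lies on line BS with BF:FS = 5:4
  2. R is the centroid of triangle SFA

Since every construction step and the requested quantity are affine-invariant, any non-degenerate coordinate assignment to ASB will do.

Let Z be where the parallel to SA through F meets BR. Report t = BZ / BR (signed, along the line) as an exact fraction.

Choose coordinates A = (0, 0), S = (1, 0), B = (0, 1).
1. F lies on line BS with BF:FS = 5:4 ⇒ F = (5/9, 4/9)
2. R is the centroid of triangle SFA ⇒ R = (14/27, 4/27)
through F parallel to SA: direction (-1, 0); meets BR at Z = (70/207, 4/9)
Z = B + t·(R−B) with t = 15/23

t = 15/23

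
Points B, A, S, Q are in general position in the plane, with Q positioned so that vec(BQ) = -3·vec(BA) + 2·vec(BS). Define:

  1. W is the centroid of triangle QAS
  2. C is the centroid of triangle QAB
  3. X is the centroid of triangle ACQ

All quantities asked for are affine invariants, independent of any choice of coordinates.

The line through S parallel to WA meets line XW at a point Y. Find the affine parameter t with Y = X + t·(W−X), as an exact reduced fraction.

Choose coordinates B = (0, 0), A = (1, 0), S = (0, 1), Q = (-3, 2).
1. W is the centroid of triangle QAS ⇒ W = (-2/3, 1)
2. C is the centroid of triangle QAB ⇒ C = (-2/3, 2/3)
3. X is the centroid of triangle ACQ ⇒ X = (-8/9, 8/9)
through S parallel to WA: direction (5/3, -1); meets XW at Y = (-10/33, 13/11)
Y = X + t·(W−X) with t = 29/11

t = 29/11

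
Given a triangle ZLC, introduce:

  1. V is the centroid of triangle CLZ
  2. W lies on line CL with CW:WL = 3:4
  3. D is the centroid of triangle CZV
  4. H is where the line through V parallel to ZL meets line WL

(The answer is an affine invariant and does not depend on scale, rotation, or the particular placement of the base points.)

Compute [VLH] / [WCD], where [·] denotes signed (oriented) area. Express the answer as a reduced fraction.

[VLH]:[WCD] = 7/12

Choose coordinates Z = (0, 0), L = (1, 0), C = (0, 1).
1. V is the centroid of triangle CLZ ⇒ V = (1/3, 1/3)
2. W lies on line CL with CW:WL = 3:4 ⇒ W = (3/7, 4/7)
3. D is the centroid of triangle CZV ⇒ D = (1/9, 4/9)
4. H is where the line through V parallel to ZL meets line WL ⇒ H = (2/3, 1/3)
2·[VLH] = 1/9, 2·[WCD] = 4/21
[VLH]:[WCD] = 1/9:4/21 = 7/12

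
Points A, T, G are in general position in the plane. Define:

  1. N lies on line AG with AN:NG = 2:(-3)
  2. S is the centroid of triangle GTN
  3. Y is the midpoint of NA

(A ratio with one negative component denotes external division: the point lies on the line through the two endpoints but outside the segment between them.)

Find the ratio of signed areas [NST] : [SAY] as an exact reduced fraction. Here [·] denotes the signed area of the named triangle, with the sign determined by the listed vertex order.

[NST]:[SAY] = -3

Set A = (0, 0), T = (1, 0), G = (0, 1); any affine frame gives the same invariant.
1. N lies on line AG with AN:NG = 2:(-3) ⇒ N = (0, -2)
2. S is the centroid of triangle GTN ⇒ S = (1/3, -1/3)
3. Y is the midpoint of NA ⇒ Y = (0, -1)
2·[NST] = -1, 2·[SAY] = 1/3
[NST]:[SAY] = -1:1/3 = -3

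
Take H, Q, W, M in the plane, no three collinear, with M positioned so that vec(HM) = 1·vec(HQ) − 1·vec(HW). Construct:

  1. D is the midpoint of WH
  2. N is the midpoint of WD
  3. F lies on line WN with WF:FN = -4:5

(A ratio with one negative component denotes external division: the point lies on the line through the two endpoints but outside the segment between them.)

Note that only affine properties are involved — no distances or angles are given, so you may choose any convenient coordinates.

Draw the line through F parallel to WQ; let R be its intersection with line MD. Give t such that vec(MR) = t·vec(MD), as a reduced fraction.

t = 4

Work in coordinates with H = (0, 0), Q = (1, 0), W = (0, 1), M = (1, -1).
1. D is the midpoint of WH ⇒ D = (0, 1/2)
2. N is the midpoint of WD ⇒ N = (0, 3/4)
3. F lies on line WN with WF:FN = -4:5 ⇒ F = (0, 2)
through F parallel to WQ: direction (1, -1); meets MD at R = (-3, 5)
R = M + t·(D−M) with t = 4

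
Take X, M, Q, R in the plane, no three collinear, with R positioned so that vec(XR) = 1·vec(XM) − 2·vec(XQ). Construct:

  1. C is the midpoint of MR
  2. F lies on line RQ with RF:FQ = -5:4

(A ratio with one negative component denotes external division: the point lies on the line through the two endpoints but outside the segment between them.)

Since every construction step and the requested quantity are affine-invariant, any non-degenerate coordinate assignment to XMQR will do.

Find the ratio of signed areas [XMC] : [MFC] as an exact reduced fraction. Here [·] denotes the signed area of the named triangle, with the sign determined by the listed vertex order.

[XMC]:[MFC] = -1/5

Work in coordinates with X = (0, 0), M = (1, 0), Q = (0, 1), R = (1, -2).
1. C is the midpoint of MR ⇒ C = (1, -1)
2. F lies on line RQ with RF:FQ = -5:4 ⇒ F = (-4, 13)
2·[XMC] = -1, 2·[MFC] = 5
[XMC]:[MFC] = -1:5 = -1/5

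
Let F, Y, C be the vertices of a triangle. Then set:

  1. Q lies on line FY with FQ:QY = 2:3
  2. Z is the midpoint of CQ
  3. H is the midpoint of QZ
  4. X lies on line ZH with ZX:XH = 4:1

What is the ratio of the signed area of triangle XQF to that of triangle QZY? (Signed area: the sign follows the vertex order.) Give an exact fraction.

[XQF]:[QZY] = 2/5

Set F = (0, 0), Y = (1, 0), C = (0, 1); any affine frame gives the same invariant.
1. Q lies on line FY with FQ:QY = 2:3 ⇒ Q = (2/5, 0)
2. Z is the midpoint of CQ ⇒ Z = (1/5, 1/2)
3. H is the midpoint of QZ ⇒ H = (3/10, 1/4)
4. X lies on line ZH with ZX:XH = 4:1 ⇒ X = (7/25, 3/10)
2·[XQF] = -3/25, 2·[QZY] = -3/10
[XQF]:[QZY] = -3/25:-3/10 = 2/5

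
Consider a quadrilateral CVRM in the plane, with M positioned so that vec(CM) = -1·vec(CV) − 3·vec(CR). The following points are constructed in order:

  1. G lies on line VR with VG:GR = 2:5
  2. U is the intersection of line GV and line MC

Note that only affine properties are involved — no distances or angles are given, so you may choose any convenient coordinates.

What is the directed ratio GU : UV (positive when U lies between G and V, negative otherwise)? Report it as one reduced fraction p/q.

Set C = (0, 0), V = (1, 0), R = (0, 1), M = (-1, -3); any affine frame gives the same invariant.
1. G lies on line VR with VG:GR = 2:5 ⇒ G = (5/7, 2/7)
2. U is the intersection of line GV and line MC ⇒ U = (1/4, 3/4)
U = G + t·(V−G) with t = -13/8, so GU:UV = t:(1−t) = -13/8:21/8

GU:UV = -13/21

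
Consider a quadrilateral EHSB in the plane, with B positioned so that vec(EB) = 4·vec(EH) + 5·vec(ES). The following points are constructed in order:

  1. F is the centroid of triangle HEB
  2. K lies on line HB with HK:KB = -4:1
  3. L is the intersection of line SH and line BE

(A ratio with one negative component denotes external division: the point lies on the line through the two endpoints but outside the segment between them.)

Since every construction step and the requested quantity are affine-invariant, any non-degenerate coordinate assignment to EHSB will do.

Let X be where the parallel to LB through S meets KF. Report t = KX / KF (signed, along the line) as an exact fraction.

Work in coordinates with E = (0, 0), H = (1, 0), S = (0, 1), B = (4, 5).
1. F is the centroid of triangle HEB ⇒ F = (5/3, 5/3)
2. K lies on line HB with HK:KB = -4:1 ⇒ K = (5, 20/3)
3. L is the intersection of line SH and line BE ⇒ L = (4/9, 5/9)
through S parallel to LB: direction (32/9, 40/9); meets KF at X = (22/3, 61/6)
X = K + t·(F−K) with t = -7/10

t = -7/10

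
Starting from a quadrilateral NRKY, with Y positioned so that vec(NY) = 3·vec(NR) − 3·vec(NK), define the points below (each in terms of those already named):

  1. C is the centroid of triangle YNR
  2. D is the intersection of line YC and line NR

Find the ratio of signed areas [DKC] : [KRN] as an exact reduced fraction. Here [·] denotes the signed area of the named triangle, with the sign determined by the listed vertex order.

[DKC]:[KRN] = 1/3

Set N = (0, 0), R = (1, 0), K = (0, 1), Y = (3, -3); any affine frame gives the same invariant.
1. C is the centroid of triangle YNR ⇒ C = (4/3, -1)
2. D is the intersection of line YC and line NR ⇒ D = (1/2, 0)
2·[DKC] = -1/3, 2·[KRN] = -1
[DKC]:[KRN] = -1/3:-1 = 1/3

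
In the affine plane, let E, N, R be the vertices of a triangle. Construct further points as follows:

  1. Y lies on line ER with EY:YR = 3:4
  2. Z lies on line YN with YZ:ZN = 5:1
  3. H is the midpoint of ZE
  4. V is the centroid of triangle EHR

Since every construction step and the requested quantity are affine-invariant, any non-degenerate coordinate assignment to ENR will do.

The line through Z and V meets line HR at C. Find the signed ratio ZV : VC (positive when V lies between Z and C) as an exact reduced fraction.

Work in coordinates with E = (0, 0), N = (1, 0), R = (0, 1).
1. Y lies on line ER with EY:YR = 3:4 ⇒ Y = (0, 3/7)
2. Z lies on line YN with YZ:ZN = 5:1 ⇒ Z = (5/6, 1/14)
3. H is the midpoint of ZE ⇒ H = (5/12, 1/28)
4. V is the centroid of triangle EHR ⇒ V = (5/36, 29/84)
line ZV meets HR at C = (5/16, 31/112)
V = Z + t·(C−Z) with t = 4/3, so ZV:VC = 4/3:-1/3

ZV:VC = -4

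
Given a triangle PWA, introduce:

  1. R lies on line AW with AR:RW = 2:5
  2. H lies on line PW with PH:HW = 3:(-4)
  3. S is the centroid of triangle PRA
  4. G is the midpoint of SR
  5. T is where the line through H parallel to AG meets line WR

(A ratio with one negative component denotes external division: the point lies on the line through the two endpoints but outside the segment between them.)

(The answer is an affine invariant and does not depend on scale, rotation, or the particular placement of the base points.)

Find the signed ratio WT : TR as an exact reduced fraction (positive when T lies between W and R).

WT:TR = -12/11

Work in coordinates with P = (0, 0), W = (1, 0), A = (0, 1).
1. R lies on line AW with AR:RW = 2:5 ⇒ R = (2/7, 5/7)
2. H lies on line PW with PH:HW = 3:(-4) ⇒ H = (-3, 0)
3. S is the centroid of triangle PRA ⇒ S = (2/21, 4/7)
4. G is the midpoint of SR ⇒ G = (4/21, 9/14)
5. T is where the line through H parallel to AG meets line WR ⇒ T = (-53/7, 60/7)
T = W + t·(R−W) with t = 12, so WT:TR = t:(1−t) = 12:-11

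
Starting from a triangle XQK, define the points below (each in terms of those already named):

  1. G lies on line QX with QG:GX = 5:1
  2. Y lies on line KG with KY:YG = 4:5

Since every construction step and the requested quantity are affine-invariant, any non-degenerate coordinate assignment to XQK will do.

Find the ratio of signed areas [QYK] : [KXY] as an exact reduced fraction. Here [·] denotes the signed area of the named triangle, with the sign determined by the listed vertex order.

Work in coordinates with X = (0, 0), Q = (1, 0), K = (0, 1).
1. G lies on line QX with QG:GX = 5:1 ⇒ G = (1/6, 0)
2. Y lies on line KG with KY:YG = 4:5 ⇒ Y = (2/27, 5/9)
2·[QYK] = -10/27, 2·[KXY] = 2/27
[QYK]:[KXY] = -10/27:2/27 = -5

[QYK]:[KXY] = -5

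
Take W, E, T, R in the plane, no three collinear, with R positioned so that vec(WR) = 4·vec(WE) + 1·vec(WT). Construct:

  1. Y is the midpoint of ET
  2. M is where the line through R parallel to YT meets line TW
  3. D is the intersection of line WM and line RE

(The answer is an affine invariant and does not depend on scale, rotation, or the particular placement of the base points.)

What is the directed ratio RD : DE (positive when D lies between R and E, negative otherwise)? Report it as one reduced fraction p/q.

RD:DE = -4

Set W = (0, 0), E = (1, 0), T = (0, 1), R = (4, 1); any affine frame gives the same invariant.
1. Y is the midpoint of ET ⇒ Y = (1/2, 1/2)
2. M is where the line through R parallel to YT meets line TW ⇒ M = (0, 5)
3. D is the intersection of line WM and line RE ⇒ D = (0, -1/3)
D = R + t·(E−R) with t = 4/3, so RD:DE = t:(1−t) = 4/3:-1/3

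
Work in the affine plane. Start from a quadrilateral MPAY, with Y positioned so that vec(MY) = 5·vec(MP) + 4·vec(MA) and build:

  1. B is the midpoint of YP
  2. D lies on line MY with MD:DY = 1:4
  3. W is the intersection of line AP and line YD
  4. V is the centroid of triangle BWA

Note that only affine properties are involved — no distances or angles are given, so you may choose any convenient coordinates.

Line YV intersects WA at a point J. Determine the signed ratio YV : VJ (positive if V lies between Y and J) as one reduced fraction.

YV:VJ = 5

Choose coordinates M = (0, 0), P = (1, 0), A = (0, 1), Y = (5, 4).
1. B is the midpoint of YP ⇒ B = (3, 2)
2. D lies on line MY with MD:DY = 1:4 ⇒ D = (1, 4/5)
3. W is the intersection of line AP and line YD ⇒ W = (5/9, 4/9)
4. V is the centroid of triangle BWA ⇒ V = (32/27, 31/27)
line YV meets WA at J = (19/45, 26/45)
V = Y + t·(J−Y) with t = 5/6, so YV:VJ = 5/6:1/6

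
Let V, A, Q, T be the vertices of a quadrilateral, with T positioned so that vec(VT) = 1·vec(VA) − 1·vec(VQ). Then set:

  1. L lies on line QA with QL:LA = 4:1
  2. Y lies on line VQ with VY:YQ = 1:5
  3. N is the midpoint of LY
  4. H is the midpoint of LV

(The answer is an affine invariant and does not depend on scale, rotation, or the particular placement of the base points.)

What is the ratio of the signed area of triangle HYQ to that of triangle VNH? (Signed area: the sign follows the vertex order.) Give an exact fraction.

Work in coordinates with V = (0, 0), A = (1, 0), Q = (0, 1), T = (1, -1).
1. L lies on line QA with QL:LA = 4:1 ⇒ L = (4/5, 1/5)
2. Y lies on line VQ with VY:YQ = 1:5 ⇒ Y = (0, 1/6)
3. N is the midpoint of LY ⇒ N = (2/5, 11/60)
4. H is the midpoint of LV ⇒ H = (2/5, 1/10)
2·[HYQ] = -1/3, 2·[VNH] = -1/30
[HYQ]:[VNH] = -1/3:-1/30 = 10

[HYQ]:[VNH] = 10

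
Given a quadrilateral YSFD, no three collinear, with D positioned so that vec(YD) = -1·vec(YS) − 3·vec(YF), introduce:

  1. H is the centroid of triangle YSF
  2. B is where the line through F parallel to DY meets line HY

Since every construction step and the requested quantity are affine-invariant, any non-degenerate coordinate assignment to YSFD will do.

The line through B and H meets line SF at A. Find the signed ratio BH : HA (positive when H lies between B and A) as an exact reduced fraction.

BH:HA = 5

Choose coordinates Y = (0, 0), S = (1, 0), F = (0, 1), D = (-1, -3).
1. H is the centroid of triangle YSF ⇒ H = (1/3, 1/3)
2. B is where the line through F parallel to DY meets line HY ⇒ B = (-1/2, -1/2)
line BH meets SF at A = (1/2, 1/2)
H = B + t·(A−B) with t = 5/6, so BH:HA = 5/6:1/6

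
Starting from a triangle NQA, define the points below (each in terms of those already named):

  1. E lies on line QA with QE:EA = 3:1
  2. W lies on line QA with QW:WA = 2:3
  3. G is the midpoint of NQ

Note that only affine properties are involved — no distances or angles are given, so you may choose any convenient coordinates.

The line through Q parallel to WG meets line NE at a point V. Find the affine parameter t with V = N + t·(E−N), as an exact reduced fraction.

Choose coordinates N = (0, 0), Q = (1, 0), A = (0, 1).
1. E lies on line QA with QE:EA = 3:1 ⇒ E = (1/4, 3/4)
2. W lies on line QA with QW:WA = 2:3 ⇒ W = (3/5, 2/5)
3. G is the midpoint of NQ ⇒ G = (1/2, 0)
through Q parallel to WG: direction (-1/10, -2/5); meets NE at V = (4, 12)
V = N + t·(E−N) with t = 16

t = 16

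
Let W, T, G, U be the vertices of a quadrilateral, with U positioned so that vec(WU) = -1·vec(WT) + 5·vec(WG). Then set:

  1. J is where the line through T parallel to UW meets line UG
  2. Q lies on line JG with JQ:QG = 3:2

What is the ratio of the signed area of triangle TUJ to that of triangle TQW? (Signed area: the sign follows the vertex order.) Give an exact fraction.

Assign W = (0, 0), T = (1, 0), G = (0, 1), U = (-1, 5) — the answer is frame-independent, so this choice is without loss of generality.
1. J is where the line through T parallel to UW meets line UG ⇒ J = (4, -15)
2. Q lies on line JG with JQ:QG = 3:2 ⇒ Q = (8/5, -27/5)
2·[TUJ] = 15, 2·[TQW] = -27/5
[TUJ]:[TQW] = 15:-27/5 = -25/9

[TUJ]:[TQW] = -25/9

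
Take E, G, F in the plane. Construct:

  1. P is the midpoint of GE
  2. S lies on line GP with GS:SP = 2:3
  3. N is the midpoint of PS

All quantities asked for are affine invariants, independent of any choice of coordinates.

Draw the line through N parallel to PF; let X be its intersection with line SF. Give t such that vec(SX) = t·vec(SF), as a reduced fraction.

t = 1/2

Assign E = (0, 0), G = (1, 0), F = (0, 1) — the answer is frame-independent, so this choice is without loss of generality.
1. P is the midpoint of GE ⇒ P = (1/2, 0)
2. S lies on line GP with GS:SP = 2:3 ⇒ S = (4/5, 0)
3. N is the midpoint of PS ⇒ N = (13/20, 0)
through N parallel to PF: direction (-1/2, 1); meets SF at X = (2/5, 1/2)
X = S + t·(F−S) with t = 1/2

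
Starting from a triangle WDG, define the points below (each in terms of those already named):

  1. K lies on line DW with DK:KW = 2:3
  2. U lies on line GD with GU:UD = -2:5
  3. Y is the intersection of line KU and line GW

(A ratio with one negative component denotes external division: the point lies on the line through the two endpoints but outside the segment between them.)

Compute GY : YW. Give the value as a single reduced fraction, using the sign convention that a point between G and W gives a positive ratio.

Set W = (0, 0), D = (1, 0), G = (0, 1); any affine frame gives the same invariant.
1. K lies on line DW with DK:KW = 2:3 ⇒ K = (3/5, 0)
2. U lies on line GD with GU:UD = -2:5 ⇒ U = (-2/3, 5/3)
3. Y is the intersection of line KU and line GW ⇒ Y = (0, 15/19)
Y = G + t·(W−G) with t = 4/19, so GY:YW = t:(1−t) = 4/19:15/19

GY:YW = 4/15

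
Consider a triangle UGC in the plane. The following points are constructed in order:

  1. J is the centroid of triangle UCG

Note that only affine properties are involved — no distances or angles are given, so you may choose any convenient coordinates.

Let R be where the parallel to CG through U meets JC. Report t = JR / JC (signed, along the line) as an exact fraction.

Work in coordinates with U = (0, 0), G = (1, 0), C = (0, 1).
1. J is the centroid of triangle UCG ⇒ J = (1/3, 1/3)
through U parallel to CG: direction (1, -1); meets JC at R = (1, -1)
R = J + t·(C−J) with t = -2

t = -2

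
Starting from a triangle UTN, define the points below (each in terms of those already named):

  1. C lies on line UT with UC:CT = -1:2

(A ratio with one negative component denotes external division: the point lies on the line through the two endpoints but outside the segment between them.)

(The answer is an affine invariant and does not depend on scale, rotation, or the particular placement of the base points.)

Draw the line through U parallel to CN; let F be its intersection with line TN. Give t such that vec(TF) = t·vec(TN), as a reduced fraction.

t = 1/2

Work in coordinates with U = (0, 0), T = (1, 0), N = (0, 1).
1. C lies on line UT with UC:CT = -1:2 ⇒ C = (-1, 0)
through U parallel to CN: direction (1, 1); meets TN at F = (1/2, 1/2)
F = T + t·(N−T) with t = 1/2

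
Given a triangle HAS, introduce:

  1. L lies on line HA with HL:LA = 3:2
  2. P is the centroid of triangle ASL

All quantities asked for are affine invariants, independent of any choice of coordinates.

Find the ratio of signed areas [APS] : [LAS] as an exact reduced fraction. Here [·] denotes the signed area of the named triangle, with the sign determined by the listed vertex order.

Set H = (0, 0), A = (1, 0), S = (0, 1); any affine frame gives the same invariant.
1. L lies on line HA with HL:LA = 3:2 ⇒ L = (3/5, 0)
2. P is the centroid of triangle ASL ⇒ P = (8/15, 1/3)
2·[APS] = -2/15, 2·[LAS] = 2/5
[APS]:[LAS] = -2/15:2/5 = -1/3

[APS]:[LAS] = -1/3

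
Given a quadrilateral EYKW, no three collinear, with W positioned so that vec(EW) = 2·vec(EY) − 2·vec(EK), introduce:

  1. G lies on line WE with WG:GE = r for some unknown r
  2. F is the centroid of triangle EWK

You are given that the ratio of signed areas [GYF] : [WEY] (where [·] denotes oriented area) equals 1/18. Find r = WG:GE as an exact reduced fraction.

r = 5

Choose coordinates E = (0, 0), Y = (1, 0), K = (0, 1), W = (2, -2).
1. With WG:GE = r, write λ = r/(r+1) so G = W + λ·(E−W); G is affine-linear in λ
2. F is the centroid of triangle EWK ⇒ F = (2/3, -1/3)
Every point depending on G is an affine combination of G and λ-independent points, so each such coordinate is linear in λ; the λ² term in each signed area is a multiple of (E−W)×(E−W) = 0, so 2·[GYF] and 2·[WEY] are each linear in λ. Evaluating at λ=0 and λ=1:
  2·[GYF] = -4/3·λ + 1,   2·[WEY] = -2
So [GYF]:[WEY] = (-4/3·λ + 1) / (-2). Setting this equal to 1/18:
  -4/3·λ + 1 = 1/18·(-2)  ⇒  λ = 5/6
Then r = λ/(1−λ) = (5/6)/(1/6) = 5. Check: with r = 5, G = (1/3, -1/3) and [GYF]:[WEY] = 1/18 as required.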